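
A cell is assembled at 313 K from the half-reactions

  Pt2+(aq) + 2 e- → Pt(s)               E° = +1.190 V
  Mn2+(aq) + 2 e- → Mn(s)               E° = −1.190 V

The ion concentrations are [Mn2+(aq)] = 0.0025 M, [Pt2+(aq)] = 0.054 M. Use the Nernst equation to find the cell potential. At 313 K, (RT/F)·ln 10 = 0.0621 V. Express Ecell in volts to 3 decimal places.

+2.421 V

The Pt²⁺/Pt couple has the more positive E°, so it is the cathode; Mn²⁺/Mn is the anode.
E°cell = +1.190 − (−1.190) = +2.380 V, with n = 2 electrons transferred.
For the overall reaction Pt2+(aq) + Mn(s) → Pt(s) + Mn2+(aq), Q = [Mn2+(aq)] / [Pt2+(aq)] = 0.0463, giving log Q = −1.334.
By the Nernst equation, E = +2.380 − (0.0621/2)·(−1.334) = +2.421 V.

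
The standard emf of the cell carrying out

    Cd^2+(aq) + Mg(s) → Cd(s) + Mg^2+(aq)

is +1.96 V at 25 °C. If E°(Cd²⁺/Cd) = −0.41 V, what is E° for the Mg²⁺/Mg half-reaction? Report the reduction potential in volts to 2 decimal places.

In the reaction as written the Cd²⁺/Cd couple is reduced (cathode) and Mg²⁺/Mg is oxidized (anode), so E°cell = E°(Cd²⁺/Cd) − E°(Mg²⁺/Mg).
E°(Mg²⁺/Mg) = E°(cathode) − E°cell = −0.41 − (+1.96) = −2.37 V.

−2.37 V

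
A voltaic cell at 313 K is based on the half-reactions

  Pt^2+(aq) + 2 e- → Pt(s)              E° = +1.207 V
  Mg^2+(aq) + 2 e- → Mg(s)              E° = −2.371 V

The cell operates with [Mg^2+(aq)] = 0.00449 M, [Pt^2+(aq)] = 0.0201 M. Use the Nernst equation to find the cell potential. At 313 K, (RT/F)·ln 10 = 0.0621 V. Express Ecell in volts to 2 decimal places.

Since E°(Pt²⁺/Pt) > E°(Mg²⁺/Mg), Pt²⁺/Pt serves as the cathode.
E°cell = +1.207 − (−2.371) = +3.578 V, with n = 2 electrons transferred.
For the overall reaction Pt^2+(aq) + Mg(s) → Pt(s) + Mg^2+(aq), Q = [Mg^2+(aq)] / [Pt^2+(aq)] = 0.223, giving log Q = −0.651.
E = E° − (0.0621/n)·log Q = +3.578 − (0.0621/2)(−0.651) = +3.60 V.

+3.60 V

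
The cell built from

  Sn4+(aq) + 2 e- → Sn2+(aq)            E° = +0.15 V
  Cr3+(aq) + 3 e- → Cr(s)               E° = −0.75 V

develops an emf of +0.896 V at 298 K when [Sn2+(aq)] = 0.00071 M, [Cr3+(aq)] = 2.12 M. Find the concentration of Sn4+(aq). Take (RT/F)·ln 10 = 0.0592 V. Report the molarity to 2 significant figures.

0.00086 M

Sn⁴⁺/Sn²⁺ is the cathode (higher E°); E°cell = +0.15 − (−0.75) = +0.90 V with n = 6.
Rearranging E = E° − (0.0592/n)·log Q gives log Q = 6(+0.90 − (+0.896))/0.0592 = 0.405.
The balanced reaction is 3 Sn4+(aq) + 2 Cr(s) → 3 Sn2+(aq) + 2 Cr3+(aq), so Q = ([Sn2+(aq)]^3·[Cr3+(aq)]^2) / [Sn4+(aq)]^3.
Isolating [Sn4+(aq)] in Q = 10^{0.405} yields log [Sn4+(aq)] = −3.066, i.e. 0.00086 M.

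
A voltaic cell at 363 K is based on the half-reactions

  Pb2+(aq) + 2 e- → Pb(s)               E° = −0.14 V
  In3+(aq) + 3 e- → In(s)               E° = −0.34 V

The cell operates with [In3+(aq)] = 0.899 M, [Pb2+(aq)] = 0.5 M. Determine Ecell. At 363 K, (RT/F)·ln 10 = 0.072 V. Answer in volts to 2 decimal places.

Pb²⁺/Pb is reduced (cathode, E° = −0.14 V) and In³⁺/In is oxidized (anode).
E°cell = −0.14 − (−0.34) = +0.20 V, with n = 6 electrons transferred.
For the overall reaction 3 Pb2+(aq) + 2 In(s) → 3 Pb(s) + 2 In3+(aq), Q = [In3+(aq)]^2 / [Pb2+(aq)]^3 = 6.47, giving log Q = 0.811.
E = E° − (0.072/n)·log Q = +0.20 − (0.072/6)(0.811) = +0.19 V.

+0.19 V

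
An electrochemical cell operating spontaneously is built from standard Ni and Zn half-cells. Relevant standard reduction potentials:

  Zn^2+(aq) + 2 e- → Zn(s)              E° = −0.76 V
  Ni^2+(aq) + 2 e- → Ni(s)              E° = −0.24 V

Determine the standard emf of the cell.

The Ni²⁺/Ni couple has the higher E°, so Ni ion is reduced (cathode) and Zn is oxidized (anode).
E°cell = E°(cathode) − E°(anode) = −0.24 − (−0.76) = +0.52 V.

+0.52 V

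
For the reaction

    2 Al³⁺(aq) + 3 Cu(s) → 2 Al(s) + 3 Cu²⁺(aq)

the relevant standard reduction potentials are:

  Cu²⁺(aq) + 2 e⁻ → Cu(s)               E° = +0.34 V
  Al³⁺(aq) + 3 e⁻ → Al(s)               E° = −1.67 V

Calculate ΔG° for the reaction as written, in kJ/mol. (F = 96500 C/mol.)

In the reaction as written Al³⁺(aq) is reduced, so the Al³⁺/Al couple is the cathode and Cu²⁺/Cu is the anode.
E°cell = −1.67 − (+0.34) = −2.01 V; balancing electrons gives n = 6.
ΔG° = −nFE°cell = −(6)(96500)(−2.01) J/mol = +1164 kJ/mol.

+1164 kJ/mol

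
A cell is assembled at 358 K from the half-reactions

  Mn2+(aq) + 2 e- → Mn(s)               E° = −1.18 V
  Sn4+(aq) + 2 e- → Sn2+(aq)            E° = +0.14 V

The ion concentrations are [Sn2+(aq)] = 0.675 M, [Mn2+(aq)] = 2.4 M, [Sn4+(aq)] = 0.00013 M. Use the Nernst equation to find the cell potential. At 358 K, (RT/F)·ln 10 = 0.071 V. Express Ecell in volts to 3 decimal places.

The Sn⁴⁺/Sn²⁺ couple has the more positive E°, so it is the cathode; Mn²⁺/Mn is the anode.
E°cell = E°cat − E°an = +0.14 − (−1.18) = +1.32 V; n = 2.
The balanced reaction is Sn4+(aq) + Mn(s) → Sn2+(aq) + Mn2+(aq), so Q = ([Sn2+(aq)]·[Mn2+(aq)]) / [Sn4+(aq)] = 1.25×10^4 and log Q = 4.096.
By the Nernst equation, E = +1.32 − (0.071/2)·(4.096) = +1.175 V.

+1.175 V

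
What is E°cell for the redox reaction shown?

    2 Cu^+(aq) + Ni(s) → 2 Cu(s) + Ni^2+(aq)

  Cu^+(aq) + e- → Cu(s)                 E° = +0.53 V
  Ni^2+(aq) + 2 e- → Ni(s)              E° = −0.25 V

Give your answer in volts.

Cu^+(aq) gains electrons, so the Cu⁺/Cu couple is the cathode; the Ni²⁺/Ni couple is the anode.
E°cell = E°(cathode) − E°(anode) = +0.53 − (−0.25) = +0.78 V.

+0.78 V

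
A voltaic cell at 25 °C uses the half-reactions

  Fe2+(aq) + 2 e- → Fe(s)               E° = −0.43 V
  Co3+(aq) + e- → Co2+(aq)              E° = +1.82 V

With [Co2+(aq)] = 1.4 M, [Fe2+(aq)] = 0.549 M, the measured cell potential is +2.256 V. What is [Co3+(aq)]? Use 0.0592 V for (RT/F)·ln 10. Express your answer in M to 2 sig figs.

1.3 M

With Co³⁺/Co²⁺ at the cathode and Fe²⁺/Fe at the anode, E°cell = +1.82 − (−0.43) = +2.25 V (n = 2).
Since E = E° − (0.0592/n)·log Q, log Q = n(E° − E)/0.0592 = −0.203.
Balancing electrons gives 2 Co3+(aq) + Fe(s) → 2 Co2+(aq) + Fe2+(aq); thus Q = ([Co2+(aq)]^2·[Fe2+(aq)]) / [Co3+(aq)]^2.
Substituting the known concentrations and solving, log [Co3+(aq)] = 0.117 and [Co3+(aq)] = 1.3 M.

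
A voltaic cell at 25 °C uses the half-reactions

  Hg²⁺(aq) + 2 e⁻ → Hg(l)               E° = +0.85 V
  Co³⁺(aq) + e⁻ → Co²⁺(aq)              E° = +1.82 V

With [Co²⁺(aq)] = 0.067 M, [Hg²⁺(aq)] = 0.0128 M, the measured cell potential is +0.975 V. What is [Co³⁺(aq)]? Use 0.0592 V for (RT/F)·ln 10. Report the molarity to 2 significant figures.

Co³⁺/Co²⁺ is the cathode (higher E°); E°cell = +1.82 − (+0.85) = +0.97 V with n = 2.
From the Nernst equation, log Q = n(E° − E)/0.0592 = 2·(+0.97 − (+0.975))/0.0592 = −0.169.
For 2 Co³⁺(aq) + Hg(l) → 2 Co²⁺(aq) + Hg²⁺(aq), the reaction quotient is Q = ([Co²⁺(aq)]^2·[Hg²⁺(aq)]) / [Co³⁺(aq)]^2.
Isolating [Co³⁺(aq)] in Q = 10^{−0.169} yields log [Co³⁺(aq)] = −2.036, i.e. 0.0092 M.

0.0092 M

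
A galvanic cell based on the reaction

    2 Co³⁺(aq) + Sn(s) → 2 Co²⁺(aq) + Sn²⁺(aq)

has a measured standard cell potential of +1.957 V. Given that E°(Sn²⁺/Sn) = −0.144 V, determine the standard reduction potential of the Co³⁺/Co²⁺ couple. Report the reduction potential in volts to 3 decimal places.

+1.813 V

In the reaction as written the Co³⁺/Co²⁺ couple is reduced (cathode) and Sn²⁺/Sn is oxidized (anode), so E°cell = E°(Co³⁺/Co²⁺) − E°(Sn²⁺/Sn).
E°(Co³⁺/Co²⁺) = E°cell + E°(anode) = +1.957 + (−0.144) = +1.813 V.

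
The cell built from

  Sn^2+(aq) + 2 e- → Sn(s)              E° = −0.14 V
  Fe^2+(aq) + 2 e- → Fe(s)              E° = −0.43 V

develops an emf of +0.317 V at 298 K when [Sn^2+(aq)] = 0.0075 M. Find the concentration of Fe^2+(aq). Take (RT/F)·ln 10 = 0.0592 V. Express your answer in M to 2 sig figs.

0.00092 M

The Sn²⁺/Sn couple has the larger reduction potential, so it is the cathode: E°cell = −0.14 − (−0.43) = +0.29 V and n = 2.
Rearranging E = E° − (0.0592/n)·log Q gives log Q = 2(+0.29 − (+0.317))/0.0592 = −0.912.
Balancing electrons gives Sn^2+(aq) + Fe(s) → Sn(s) + Fe^2+(aq); thus Q = [Fe^2+(aq)] / [Sn^2+(aq)].
Solving for the unknown gives log [Fe^2+(aq)] = −3.037, so [Fe^2+(aq)] ≈ 0.00092 M.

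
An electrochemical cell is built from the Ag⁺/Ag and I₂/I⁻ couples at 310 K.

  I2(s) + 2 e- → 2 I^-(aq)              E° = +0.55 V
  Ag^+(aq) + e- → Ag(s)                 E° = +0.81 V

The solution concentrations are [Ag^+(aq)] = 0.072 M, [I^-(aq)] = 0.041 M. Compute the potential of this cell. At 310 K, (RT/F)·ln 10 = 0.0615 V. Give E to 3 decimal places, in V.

+0.104 V

Ag⁺/Ag is reduced (cathode, E° = +0.81 V) and I₂/I⁻ is oxidized (anode).
E°cell = E°cat − E°an = +0.81 − (+0.55) = +0.26 V; n = 2.
For the overall reaction 2 Ag^+(aq) + 2 I^-(aq) → 2 Ag(s) + I2(s), Q = 1 / ([Ag^+(aq)]^2·[I^-(aq)]^2) = 1.15×10^5, giving log Q = 5.060.
E = E° − (0.0615/n)·log Q = +0.26 − (0.0615/2)(5.060) = +0.104 V.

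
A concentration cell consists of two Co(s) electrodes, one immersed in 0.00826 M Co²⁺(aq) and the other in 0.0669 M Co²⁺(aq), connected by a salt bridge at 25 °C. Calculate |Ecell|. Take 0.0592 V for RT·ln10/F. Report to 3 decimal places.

0.027 V

For a concentration cell E°cell = 0, since both electrodes use the same couple.
The compartment with the higher Co²⁺(aq) concentration (0.0669 M) acts as the cathode; ions are reduced there and produced at the dilute (0.00826 M) anode.
With n = 2, Ecell = −(0.0592/2)·log([dilute]/[conc]) = −(0.0592/2)·log(0.00826/0.0669) = +0.027 V.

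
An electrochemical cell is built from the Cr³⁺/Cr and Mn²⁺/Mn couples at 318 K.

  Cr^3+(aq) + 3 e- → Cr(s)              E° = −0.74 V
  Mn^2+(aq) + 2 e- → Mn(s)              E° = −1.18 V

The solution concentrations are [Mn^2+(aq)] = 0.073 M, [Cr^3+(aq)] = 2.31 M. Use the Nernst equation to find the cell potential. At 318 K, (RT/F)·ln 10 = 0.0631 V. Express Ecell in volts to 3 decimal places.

+0.484 V

Cr³⁺/Cr is reduced (cathode, E° = −0.74 V) and Mn²⁺/Mn is oxidized (anode).
E°cell = −0.74 − (−1.18) = +0.44 V, with n = 6 electrons transferred.
Balancing gives 2 Cr^3+(aq) + 3 Mn(s) → 2 Cr(s) + 3 Mn^2+(aq); hence Q = [Mn^2+(aq)]^3 / [Cr^3+(aq)]^2 = 7.29×10^−5 (log Q = −4.137).
E = E° − (0.0631/n)·log Q = +0.44 − (0.0631/6)(−4.137) = +0.484 V.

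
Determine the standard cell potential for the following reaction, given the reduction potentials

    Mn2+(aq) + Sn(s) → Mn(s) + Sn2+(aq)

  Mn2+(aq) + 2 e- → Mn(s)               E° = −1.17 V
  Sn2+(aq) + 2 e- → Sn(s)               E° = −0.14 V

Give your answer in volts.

Mn2+(aq) gains electrons, so the Mn²⁺/Mn couple is the cathode; the Sn²⁺/Sn couple is the anode.
E°cell = E°(cathode) − E°(anode) = −1.17 − (−0.14) = −1.03 V.
The negative E°cell means the reaction is non-spontaneous in the direction written.

−1.03 V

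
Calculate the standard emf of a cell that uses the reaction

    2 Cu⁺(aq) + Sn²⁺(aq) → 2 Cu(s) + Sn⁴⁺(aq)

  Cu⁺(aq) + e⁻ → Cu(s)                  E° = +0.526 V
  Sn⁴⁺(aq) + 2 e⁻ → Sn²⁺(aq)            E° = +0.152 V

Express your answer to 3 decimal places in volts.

+0.374 V

Cu⁺(aq) gains electrons, so the Cu⁺/Cu couple is the cathode; the Sn⁴⁺/Sn²⁺ couple is the anode.
E°cell = E°(cathode) − E°(anode) = +0.526 − (+0.152) = +0.374 V.
The positive value indicates the reaction is spontaneous as written.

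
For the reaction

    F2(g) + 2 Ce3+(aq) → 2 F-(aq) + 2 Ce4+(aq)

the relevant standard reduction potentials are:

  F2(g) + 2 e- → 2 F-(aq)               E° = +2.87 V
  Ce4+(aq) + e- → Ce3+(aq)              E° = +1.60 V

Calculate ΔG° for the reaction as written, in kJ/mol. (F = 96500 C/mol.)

−245 kJ/mol

In the reaction as written F2(g) is reduced, so the F₂/F⁻ couple is the cathode and Ce⁴⁺/Ce³⁺ is the anode.
E°cell = +2.87 − (+1.60) = +1.27 V; balancing electrons gives n = 2.
ΔG° = −nFE°cell = −(2)(96500)(+1.27) J/mol = −245 kJ/mol.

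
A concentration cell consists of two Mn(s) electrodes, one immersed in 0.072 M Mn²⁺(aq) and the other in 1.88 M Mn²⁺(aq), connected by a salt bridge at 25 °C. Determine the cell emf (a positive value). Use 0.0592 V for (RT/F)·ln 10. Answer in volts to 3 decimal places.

For a concentration cell E°cell = 0, since both electrodes use the same couple.
The compartment with the higher Mn²⁺(aq) concentration (1.88 M) acts as the cathode; ions are reduced there and produced at the dilute (0.072 M) anode.
With n = 2, Ecell = −(0.0592/2)·log([dilute]/[conc]) = −(0.0592/2)·log(0.072/1.88) = +0.042 V.

0.042 V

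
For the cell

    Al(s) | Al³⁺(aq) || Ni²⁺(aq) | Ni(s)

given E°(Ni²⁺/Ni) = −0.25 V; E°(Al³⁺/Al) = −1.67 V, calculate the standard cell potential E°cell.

+1.42 V

By convention the left-hand electrode in cell notation is the anode (oxidation) and the right-hand electrode is the cathode (reduction).
E°cell = E°(right) − E°(left) = −0.25 − (−1.67) = +1.42 V.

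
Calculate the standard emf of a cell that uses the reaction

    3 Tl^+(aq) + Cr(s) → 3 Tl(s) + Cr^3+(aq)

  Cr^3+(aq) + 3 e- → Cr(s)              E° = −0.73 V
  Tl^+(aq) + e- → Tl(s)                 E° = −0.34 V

+0.39 V

Tl^+(aq) gains electrons, so the Tl⁺/Tl couple is the cathode; the Cr³⁺/Cr couple is the anode.
E°cell = E°(cathode) − E°(anode) = −0.34 − (−0.73) = +0.39 V.
The positive value indicates the reaction is spontaneous as written.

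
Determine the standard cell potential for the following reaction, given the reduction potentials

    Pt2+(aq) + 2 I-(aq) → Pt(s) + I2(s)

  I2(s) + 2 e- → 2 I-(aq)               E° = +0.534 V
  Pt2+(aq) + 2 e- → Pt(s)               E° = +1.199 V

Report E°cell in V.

Pt2+(aq) gains electrons, so the Pt²⁺/Pt couple is the cathode; the I₂/I⁻ couple is the anode.
E°cell = E°(cathode) − E°(anode) = +1.199 − (+0.534) = +0.665 V.
The positive value indicates the reaction is spontaneous as written.

+0.665 V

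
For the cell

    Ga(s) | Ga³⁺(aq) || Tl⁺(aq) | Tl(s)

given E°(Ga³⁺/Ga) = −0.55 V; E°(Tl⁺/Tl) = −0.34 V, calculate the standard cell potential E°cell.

By convention the left-hand electrode in cell notation is the anode (oxidation) and the right-hand electrode is the cathode (reduction).
E°cell = E°(right) − E°(left) = −0.34 − (−0.55) = +0.21 V.

+0.21 V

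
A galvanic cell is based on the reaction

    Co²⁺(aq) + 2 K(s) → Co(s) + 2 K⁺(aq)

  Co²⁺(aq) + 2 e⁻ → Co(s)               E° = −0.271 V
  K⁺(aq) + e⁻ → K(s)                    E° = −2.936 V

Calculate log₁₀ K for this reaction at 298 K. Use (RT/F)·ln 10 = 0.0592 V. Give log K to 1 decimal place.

log K = 90.0

The Co²⁺/Co couple is reduced (cathode); E°cell = −0.271 − (−2.936) = +2.665 V with n = 2.
At equilibrium E = 0, so log K = nE°cell / 0.0592 = (2)(+2.665) / 0.0592 = 90.0.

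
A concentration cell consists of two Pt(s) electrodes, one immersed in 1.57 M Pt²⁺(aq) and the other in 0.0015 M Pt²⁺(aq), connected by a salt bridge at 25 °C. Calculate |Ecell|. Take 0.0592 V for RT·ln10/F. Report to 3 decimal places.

0.089 V

For a concentration cell E°cell = 0, since both electrodes use the same couple.
The compartment with the higher Pt²⁺(aq) concentration (1.57 M) acts as the cathode; ions are reduced there and produced at the dilute (0.0015 M) anode.
With n = 2, Ecell = −(0.0592/2)·log([dilute]/[conc]) = −(0.0592/2)·log(0.0015/1.57) = +0.089 V.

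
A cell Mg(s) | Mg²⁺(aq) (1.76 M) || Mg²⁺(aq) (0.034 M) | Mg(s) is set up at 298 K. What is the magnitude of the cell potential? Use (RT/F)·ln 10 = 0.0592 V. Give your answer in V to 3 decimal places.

0.051 V

For a concentration cell E°cell = 0, since both electrodes use the same couple.
The compartment with the higher Mg²⁺(aq) concentration (1.76 M) acts as the cathode; ions are reduced there and produced at the dilute (0.034 M) anode.
With n = 2, Ecell = −(0.0592/2)·log([dilute]/[conc]) = −(0.0592/2)·log(0.034/1.76) = +0.051 V.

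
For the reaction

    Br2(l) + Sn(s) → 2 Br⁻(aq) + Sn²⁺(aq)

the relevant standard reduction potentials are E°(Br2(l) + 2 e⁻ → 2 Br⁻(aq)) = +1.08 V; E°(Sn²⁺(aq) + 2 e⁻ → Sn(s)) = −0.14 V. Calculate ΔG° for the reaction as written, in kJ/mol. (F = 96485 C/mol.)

−235 kJ/mol

In the reaction as written Br2(l) is reduced, so the Br₂/Br⁻ couple is the cathode and Sn²⁺/Sn is the anode.
E°cell = +1.08 − (−0.14) = +1.22 V; balancing electrons gives n = 2.
ΔG° = −nFE°cell = −(2)(96485)(+1.22) J/mol = −235 kJ/mol.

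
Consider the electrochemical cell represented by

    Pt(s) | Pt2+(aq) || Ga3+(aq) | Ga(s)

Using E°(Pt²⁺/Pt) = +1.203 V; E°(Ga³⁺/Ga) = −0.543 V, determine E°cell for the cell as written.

By convention the left-hand electrode in cell notation is the anode (oxidation) and the right-hand electrode is the cathode (reduction).
E°cell = E°(right) − E°(left) = −0.543 − (+1.203) = −1.746 V.
The negative sign shows that, as written, the cell would require an external voltage to drive the reaction.

−1.746 V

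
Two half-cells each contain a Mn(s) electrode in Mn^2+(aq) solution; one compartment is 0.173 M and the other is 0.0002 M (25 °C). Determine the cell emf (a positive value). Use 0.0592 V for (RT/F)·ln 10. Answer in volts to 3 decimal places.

For a concentration cell E°cell = 0, since both electrodes use the same couple.
The compartment with the higher Mn^2+(aq) concentration (0.173 M) acts as the cathode; ions are reduced there and produced at the dilute (0.0002 M) anode.
With n = 2, Ecell = −(0.0592/2)·log([dilute]/[conc]) = −(0.0592/2)·log(0.0002/0.173) = +0.087 V.

0.087 V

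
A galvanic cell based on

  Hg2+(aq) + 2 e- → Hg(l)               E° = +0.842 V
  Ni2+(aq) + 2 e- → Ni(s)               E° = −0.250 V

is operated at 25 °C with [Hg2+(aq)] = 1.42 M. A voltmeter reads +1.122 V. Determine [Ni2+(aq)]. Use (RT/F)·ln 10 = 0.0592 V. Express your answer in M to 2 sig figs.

Hg²⁺/Hg is the cathode (higher E°); E°cell = +0.842 − (−0.250) = +1.092 V with n = 2.
From the Nernst equation, log Q = n(E° − E)/0.0592 = 2·(+1.092 − (+1.122))/0.0592 = −1.014.
Balancing electrons gives Hg2+(aq) + Ni(s) → Hg(l) + Ni2+(aq); thus Q = [Ni2+(aq)] / [Hg2+(aq)].
Solving for the unknown gives log [Ni2+(aq)] = −0.862, so [Ni2+(aq)] ≈ 0.14 M.

0.14 M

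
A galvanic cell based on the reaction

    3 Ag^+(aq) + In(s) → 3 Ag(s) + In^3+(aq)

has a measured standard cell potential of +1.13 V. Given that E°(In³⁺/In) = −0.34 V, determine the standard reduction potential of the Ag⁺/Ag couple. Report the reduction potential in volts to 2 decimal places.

In the reaction as written the Ag⁺/Ag couple is reduced (cathode) and In³⁺/In is oxidized (anode), so E°cell = E°(Ag⁺/Ag) − E°(In³⁺/In).
E°(Ag⁺/Ag) = E°cell + E°(anode) = +1.13 + (−0.34) = +0.79 V.

+0.79 V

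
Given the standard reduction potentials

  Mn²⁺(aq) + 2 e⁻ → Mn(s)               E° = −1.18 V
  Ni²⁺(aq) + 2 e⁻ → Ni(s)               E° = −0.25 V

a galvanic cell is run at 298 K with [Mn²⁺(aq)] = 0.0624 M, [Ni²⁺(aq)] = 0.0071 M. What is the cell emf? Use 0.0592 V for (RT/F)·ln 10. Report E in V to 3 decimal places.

Ni²⁺/Ni is reduced (cathode, E° = −0.25 V) and Mn²⁺/Mn is oxidized (anode).
E°cell = −0.25 − (−1.18) = +0.93 V, with n = 2 electrons transferred.
For the overall reaction Ni²⁺(aq) + Mn(s) → Ni(s) + Mn²⁺(aq), Q = [Mn²⁺(aq)] / [Ni²⁺(aq)] = 8.79, giving log Q = 0.944.
E = E° − (0.0592/n)·log Q = +0.93 − (0.0592/2)(0.944) = +0.902 V.

+0.902 V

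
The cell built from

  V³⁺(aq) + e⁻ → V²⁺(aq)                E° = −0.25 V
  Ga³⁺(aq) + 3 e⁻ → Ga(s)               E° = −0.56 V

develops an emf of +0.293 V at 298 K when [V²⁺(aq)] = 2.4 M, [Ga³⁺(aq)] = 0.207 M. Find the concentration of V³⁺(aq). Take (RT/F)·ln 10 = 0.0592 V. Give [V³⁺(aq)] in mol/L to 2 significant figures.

0.73 M

V³⁺/V²⁺ is the cathode (higher E°); E°cell = −0.25 − (−0.56) = +0.31 V with n = 3.
Since E = E° − (0.0592/n)·log Q, log Q = n(E° − E)/0.0592 = 0.861.
The balanced reaction is 3 V³⁺(aq) + Ga(s) → 3 V²⁺(aq) + Ga³⁺(aq), so Q = ([V²⁺(aq)]^3·[Ga³⁺(aq)]) / [V³⁺(aq)]^3.
Substituting the known concentrations and solving, log [V³⁺(aq)] = −0.135 and [V³⁺(aq)] = 0.73 M.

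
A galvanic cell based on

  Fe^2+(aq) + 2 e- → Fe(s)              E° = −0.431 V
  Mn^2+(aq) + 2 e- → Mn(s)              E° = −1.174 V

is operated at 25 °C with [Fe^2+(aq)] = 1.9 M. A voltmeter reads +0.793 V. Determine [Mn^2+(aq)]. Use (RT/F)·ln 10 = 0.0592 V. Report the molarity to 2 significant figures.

With Fe²⁺/Fe at the cathode and Mn²⁺/Mn at the anode, E°cell = −0.431 − (−1.174) = +0.743 V (n = 2).
Since E = E° − (0.0592/n)·log Q, log Q = n(E° − E)/0.0592 = −1.689.
For Fe^2+(aq) + Mn(s) → Fe(s) + Mn^2+(aq), the reaction quotient is Q = [Mn^2+(aq)] / [Fe^2+(aq)].
Isolating [Mn^2+(aq)] in Q = 10^{−1.689} yields log [Mn^2+(aq)] = −1.410, i.e. 0.039 M.

0.039 M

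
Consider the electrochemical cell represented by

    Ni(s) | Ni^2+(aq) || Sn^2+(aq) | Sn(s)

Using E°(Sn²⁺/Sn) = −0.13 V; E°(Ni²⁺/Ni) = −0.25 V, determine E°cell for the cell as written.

+0.12 V

By convention the left-hand electrode in cell notation is the anode (oxidation) and the right-hand electrode is the cathode (reduction).
E°cell = E°(right) − E°(left) = −0.13 − (−0.25) = +0.12 V.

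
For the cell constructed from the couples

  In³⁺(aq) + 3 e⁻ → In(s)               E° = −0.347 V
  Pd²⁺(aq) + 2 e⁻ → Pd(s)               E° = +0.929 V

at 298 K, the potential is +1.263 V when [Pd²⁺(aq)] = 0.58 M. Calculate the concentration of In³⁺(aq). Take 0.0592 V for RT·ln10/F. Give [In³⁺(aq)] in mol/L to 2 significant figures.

2.0 M

The Pd²⁺/Pd couple has the larger reduction potential, so it is the cathode: E°cell = +0.929 − (−0.347) = +1.276 V and n = 6.
Rearranging E = E° − (0.0592/n)·log Q gives log Q = 6(+1.276 − (+1.263))/0.0592 = 1.318.
The balanced reaction is 3 Pd²⁺(aq) + 2 In(s) → 3 Pd(s) + 2 In³⁺(aq), so Q = [In³⁺(aq)]^2 / [Pd²⁺(aq)]^3.
Isolating [In³⁺(aq)] in Q = 10^{1.318} yields log [In³⁺(aq)] = 0.304, i.e. 2.0 M.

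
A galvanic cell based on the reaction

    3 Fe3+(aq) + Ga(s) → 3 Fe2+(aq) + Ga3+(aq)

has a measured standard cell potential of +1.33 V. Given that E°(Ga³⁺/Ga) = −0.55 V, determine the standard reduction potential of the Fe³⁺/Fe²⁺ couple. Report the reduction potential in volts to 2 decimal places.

+0.78 V

In the reaction as written the Fe³⁺/Fe²⁺ couple is reduced (cathode) and Ga³⁺/Ga is oxidized (anode), so E°cell = E°(Fe³⁺/Fe²⁺) − E°(Ga³⁺/Ga).
E°(Fe³⁺/Fe²⁺) = E°cell + E°(anode) = +1.33 + (−0.55) = +0.78 V.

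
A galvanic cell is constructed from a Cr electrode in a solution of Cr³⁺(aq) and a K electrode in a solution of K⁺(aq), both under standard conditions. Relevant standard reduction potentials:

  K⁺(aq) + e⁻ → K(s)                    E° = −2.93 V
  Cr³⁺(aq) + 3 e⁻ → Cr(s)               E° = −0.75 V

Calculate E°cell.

Of the two couples in this cell, the one with the more positive reduction potential is reduced at the cathode: here that is Cr³⁺/Cr (−0.75 V); K⁺/K (−2.93 V) is the anode.
E°cell = E°(cathode) − E°(anode) = −0.75 − (−2.93) = +2.18 V.

+2.18 V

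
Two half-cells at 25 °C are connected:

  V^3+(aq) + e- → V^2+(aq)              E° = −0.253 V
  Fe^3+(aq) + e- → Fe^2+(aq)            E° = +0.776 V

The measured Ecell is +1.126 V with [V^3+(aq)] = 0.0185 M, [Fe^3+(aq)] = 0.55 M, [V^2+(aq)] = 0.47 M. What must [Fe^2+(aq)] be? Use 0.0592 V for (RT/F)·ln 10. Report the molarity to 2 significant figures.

With Fe³⁺/Fe²⁺ at the cathode and V³⁺/V²⁺ at the anode, E°cell = +0.776 − (−0.253) = +1.029 V (n = 1).
Rearranging E = E° − (0.0592/n)·log Q gives log Q = 1(+1.029 − (+1.126))/0.0592 = −1.639.
Balancing electrons gives Fe^3+(aq) + V^2+(aq) → Fe^2+(aq) + V^3+(aq); thus Q = ([Fe^2+(aq)]·[V^3+(aq)]) / ([Fe^3+(aq)]·[V^2+(aq)]).
Substituting the known concentrations and solving, log [Fe^2+(aq)] = −0.494 and [Fe^2+(aq)] = 0.32 M.

0.32 M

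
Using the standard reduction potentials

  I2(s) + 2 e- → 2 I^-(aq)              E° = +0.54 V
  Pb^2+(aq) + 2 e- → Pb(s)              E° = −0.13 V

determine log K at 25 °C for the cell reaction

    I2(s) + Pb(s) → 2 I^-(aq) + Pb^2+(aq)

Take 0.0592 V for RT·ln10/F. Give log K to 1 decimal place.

log K = 22.6

The I₂/I⁻ couple is reduced (cathode); E°cell = +0.54 − (−0.13) = +0.67 V with n = 2.
At equilibrium E = 0, so log K = nE°cell / 0.0592 = (2)(+0.67) / 0.0592 = 22.6.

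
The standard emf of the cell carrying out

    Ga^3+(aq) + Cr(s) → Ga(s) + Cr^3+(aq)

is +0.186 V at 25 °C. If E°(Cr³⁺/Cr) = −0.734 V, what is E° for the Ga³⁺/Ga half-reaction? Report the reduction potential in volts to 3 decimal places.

In the reaction as written the Ga³⁺/Ga couple is reduced (cathode) and Cr³⁺/Cr is oxidized (anode), so E°cell = E°(Ga³⁺/Ga) − E°(Cr³⁺/Cr).
E°(Ga³⁺/Ga) = E°cell + E°(anode) = +0.186 + (−0.734) = −0.548 V.

−0.548 V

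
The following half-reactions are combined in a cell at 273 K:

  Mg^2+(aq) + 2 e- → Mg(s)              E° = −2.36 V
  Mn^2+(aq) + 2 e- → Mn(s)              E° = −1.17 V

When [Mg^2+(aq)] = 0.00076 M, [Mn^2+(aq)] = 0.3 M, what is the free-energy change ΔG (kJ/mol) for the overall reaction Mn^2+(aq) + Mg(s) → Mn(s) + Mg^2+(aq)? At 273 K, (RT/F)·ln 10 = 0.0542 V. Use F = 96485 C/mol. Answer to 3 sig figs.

−243 kJ/mol

E°cell = −1.17 − (−2.36) = +1.19 V; the balanced reaction transfers n = 2 electrons.
Q = [Mg^2+(aq)] / [Mn^2+(aq)] = 0.00253, so log Q = −2.596 and E = +1.19 − (0.0542/2)(−2.596) = +1.2604 V.
Then ΔG = −nFE = −2 × 96485 × +1.2604 J/mol = −243 kJ/mol.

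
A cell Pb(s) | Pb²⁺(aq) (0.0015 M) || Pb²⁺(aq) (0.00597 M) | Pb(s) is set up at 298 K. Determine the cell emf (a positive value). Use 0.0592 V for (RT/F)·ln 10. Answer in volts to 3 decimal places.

0.018 V

For a concentration cell E°cell = 0, since both electrodes use the same couple.
The compartment with the higher Pb²⁺(aq) concentration (0.00597 M) acts as the cathode; ions are reduced there and produced at the dilute (0.0015 M) anode.
With n = 2, Ecell = −(0.0592/2)·log([dilute]/[conc]) = −(0.0592/2)·log(0.0015/0.00597) = +0.018 V.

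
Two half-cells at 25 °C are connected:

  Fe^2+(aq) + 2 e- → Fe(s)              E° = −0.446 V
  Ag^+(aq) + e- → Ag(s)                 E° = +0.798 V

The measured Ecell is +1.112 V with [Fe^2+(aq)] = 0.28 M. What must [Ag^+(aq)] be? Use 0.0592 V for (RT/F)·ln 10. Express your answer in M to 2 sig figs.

With Ag⁺/Ag at the cathode and Fe²⁺/Fe at the anode, E°cell = +0.798 − (−0.446) = +1.244 V (n = 2).
From the Nernst equation, log Q = n(E° − E)/0.0592 = 2·(+1.244 − (+1.112))/0.0592 = 4.459.
Balancing electrons gives 2 Ag^+(aq) + Fe(s) → 2 Ag(s) + Fe^2+(aq); thus Q = [Fe^2+(aq)] / [Ag^+(aq)]^2.
Substituting the known concentrations and solving, log [Ag^+(aq)] = −2.506 and [Ag^+(aq)] = 0.0031 M.

0.0031 M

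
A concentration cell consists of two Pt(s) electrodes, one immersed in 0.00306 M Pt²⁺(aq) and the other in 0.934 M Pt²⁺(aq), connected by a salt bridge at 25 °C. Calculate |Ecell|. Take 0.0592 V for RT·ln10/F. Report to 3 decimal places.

For a concentration cell E°cell = 0, since both electrodes use the same couple.
The compartment with the higher Pt²⁺(aq) concentration (0.934 M) acts as the cathode; ions are reduced there and produced at the dilute (0.00306 M) anode.
With n = 2, Ecell = −(0.0592/2)·log([dilute]/[conc]) = −(0.0592/2)·log(0.00306/0.934) = +0.074 V.

0.074 V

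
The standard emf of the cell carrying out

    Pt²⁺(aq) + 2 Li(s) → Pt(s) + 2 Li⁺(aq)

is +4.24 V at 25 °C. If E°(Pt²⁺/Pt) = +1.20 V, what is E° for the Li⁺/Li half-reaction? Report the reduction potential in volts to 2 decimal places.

In the reaction as written the Pt²⁺/Pt couple is reduced (cathode) and Li⁺/Li is oxidized (anode), so E°cell = E°(Pt²⁺/Pt) − E°(Li⁺/Li).
E°(Li⁺/Li) = E°(cathode) − E°cell = +1.20 − (+4.24) = −3.04 V.

−3.04 V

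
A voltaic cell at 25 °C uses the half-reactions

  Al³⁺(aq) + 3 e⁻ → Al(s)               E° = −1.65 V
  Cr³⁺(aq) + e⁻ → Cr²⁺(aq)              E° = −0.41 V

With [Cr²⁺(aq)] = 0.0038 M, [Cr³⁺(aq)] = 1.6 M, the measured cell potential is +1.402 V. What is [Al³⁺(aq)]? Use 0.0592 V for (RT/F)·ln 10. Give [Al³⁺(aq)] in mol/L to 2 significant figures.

0.46 M

With Cr³⁺/Cr²⁺ at the cathode and Al³⁺/Al at the anode, E°cell = −0.41 − (−1.65) = +1.24 V (n = 3).
Rearranging E = E° − (0.0592/n)·log Q gives log Q = 3(+1.24 − (+1.402))/0.0592 = −8.209.
Balancing electrons gives 3 Cr³⁺(aq) + Al(s) → 3 Cr²⁺(aq) + Al³⁺(aq); thus Q = ([Cr²⁺(aq)]^3·[Al³⁺(aq)]) / [Cr³⁺(aq)]^3.
Substituting the known concentrations and solving, log [Al³⁺(aq)] = −0.336 and [Al³⁺(aq)] = 0.46 M.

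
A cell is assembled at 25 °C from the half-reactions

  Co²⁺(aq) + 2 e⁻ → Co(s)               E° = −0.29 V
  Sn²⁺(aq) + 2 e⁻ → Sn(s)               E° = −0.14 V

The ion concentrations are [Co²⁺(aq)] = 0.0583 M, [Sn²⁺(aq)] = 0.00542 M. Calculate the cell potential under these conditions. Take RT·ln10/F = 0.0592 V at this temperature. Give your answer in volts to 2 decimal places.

Since E°(Sn²⁺/Sn) > E°(Co²⁺/Co), Sn²⁺/Sn serves as the cathode.
E°cell = −0.14 − (−0.29) = +0.15 V, with n = 2 electrons transferred.
Balancing gives Sn²⁺(aq) + Co(s) → Sn(s) + Co²⁺(aq); hence Q = [Co²⁺(aq)] / [Sn²⁺(aq)] = 10.8 (log Q = 1.032).
E = E° − (0.0592/n)·log Q = +0.15 − (0.0592/2)(1.032) = +0.12 V.

+0.12 V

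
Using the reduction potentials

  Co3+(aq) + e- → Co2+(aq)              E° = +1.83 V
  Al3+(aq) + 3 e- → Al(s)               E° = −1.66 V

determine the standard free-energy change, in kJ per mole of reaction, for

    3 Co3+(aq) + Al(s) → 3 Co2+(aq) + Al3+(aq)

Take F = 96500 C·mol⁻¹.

−1010 kJ/mol

In the reaction as written Co3+(aq) is reduced, so the Co³⁺/Co²⁺ couple is the cathode and Al³⁺/Al is the anode.
E°cell = +1.83 − (−1.66) = +3.49 V; balancing electrons gives n = 3.
ΔG° = −nFE°cell = −(3)(96500)(+3.49) J/mol = −1010 kJ/mol.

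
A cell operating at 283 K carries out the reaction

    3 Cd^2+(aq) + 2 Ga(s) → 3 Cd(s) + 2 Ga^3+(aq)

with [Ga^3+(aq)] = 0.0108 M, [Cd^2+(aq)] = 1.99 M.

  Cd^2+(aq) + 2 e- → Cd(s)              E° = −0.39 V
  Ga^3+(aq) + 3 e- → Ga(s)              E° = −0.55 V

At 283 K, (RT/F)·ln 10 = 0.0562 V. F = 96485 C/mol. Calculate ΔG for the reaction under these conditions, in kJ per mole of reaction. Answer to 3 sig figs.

−119 kJ/mol

The standard cell potential is −0.39 − (−0.55) = +0.16 V, with n = 6 electrons in the balanced equation.
The reaction quotient is [Ga^3+(aq)]^2 / [Cd^2+(aq)]^3 = 1.48×10^−5; by Nernst, E = +0.16 − (0.0562/6)(−4.830) = +0.2052 V.
Then ΔG = −nFE = −6 × 96485 × +0.2052 J/mol = −119 kJ/mol.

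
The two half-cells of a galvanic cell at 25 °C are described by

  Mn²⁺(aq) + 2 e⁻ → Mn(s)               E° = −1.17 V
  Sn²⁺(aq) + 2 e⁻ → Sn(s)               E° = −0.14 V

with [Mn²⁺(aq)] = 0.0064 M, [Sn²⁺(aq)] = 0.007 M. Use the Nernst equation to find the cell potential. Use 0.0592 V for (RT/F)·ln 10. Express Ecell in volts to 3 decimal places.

+1.031 V

The Sn²⁺/Sn couple has the more positive E°, so it is the cathode; Mn²⁺/Mn is the anode.
The standard potential is −0.14 − (−1.17) = +1.03 V and the balanced reaction transfers n = 2 electrons.
The balanced reaction is Sn²⁺(aq) + Mn(s) → Sn(s) + Mn²⁺(aq), so Q = [Mn²⁺(aq)] / [Sn²⁺(aq)] = 0.914 and log Q = −0.039.
Applying E = E° − (RT ln10/nF)·log Q gives +1.03 − (0.0592/2)(−0.039) = +1.031 V.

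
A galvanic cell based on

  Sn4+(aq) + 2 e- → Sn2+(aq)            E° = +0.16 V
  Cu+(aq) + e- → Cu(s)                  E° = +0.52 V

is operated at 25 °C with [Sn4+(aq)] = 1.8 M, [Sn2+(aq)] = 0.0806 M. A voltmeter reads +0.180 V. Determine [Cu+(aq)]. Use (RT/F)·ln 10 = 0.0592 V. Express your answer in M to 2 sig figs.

The Cu⁺/Cu couple has the larger reduction potential, so it is the cathode: E°cell = +0.52 − (+0.16) = +0.36 V and n = 2.
Rearranging E = E° − (0.0592/n)·log Q gives log Q = 2(+0.36 − (+0.180))/0.0592 = 6.081.
Balancing electrons gives 2 Cu+(aq) + Sn2+(aq) → 2 Cu(s) + Sn4+(aq); thus Q = [Sn4+(aq)] / ([Cu+(aq)]^2·[Sn2+(aq)]).
Solving for the unknown gives log [Cu+(aq)] = −2.366, so [Cu+(aq)] ≈ 0.0043 M.

0.0043 M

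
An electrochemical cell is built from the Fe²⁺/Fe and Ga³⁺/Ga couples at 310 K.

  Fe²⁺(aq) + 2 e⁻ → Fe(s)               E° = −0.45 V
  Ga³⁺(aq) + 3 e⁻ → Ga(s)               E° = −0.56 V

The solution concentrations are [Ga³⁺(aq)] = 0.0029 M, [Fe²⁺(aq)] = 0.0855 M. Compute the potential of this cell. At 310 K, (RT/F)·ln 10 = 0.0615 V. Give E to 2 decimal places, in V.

The Fe²⁺/Fe couple has the more positive E°, so it is the cathode; Ga³⁺/Ga is the anode.
The standard potential is −0.45 − (−0.56) = +0.11 V and the balanced reaction transfers n = 6 electrons.
The balanced reaction is 3 Fe²⁺(aq) + 2 Ga(s) → 3 Fe(s) + 2 Ga³⁺(aq), so Q = [Ga³⁺(aq)]^2 / [Fe²⁺(aq)]^3 = 0.0135 and log Q = −1.871.
E = E° − (0.0615/n)·log Q = +0.11 − (0.0615/6)(−1.871) = +0.13 V.

+0.13 V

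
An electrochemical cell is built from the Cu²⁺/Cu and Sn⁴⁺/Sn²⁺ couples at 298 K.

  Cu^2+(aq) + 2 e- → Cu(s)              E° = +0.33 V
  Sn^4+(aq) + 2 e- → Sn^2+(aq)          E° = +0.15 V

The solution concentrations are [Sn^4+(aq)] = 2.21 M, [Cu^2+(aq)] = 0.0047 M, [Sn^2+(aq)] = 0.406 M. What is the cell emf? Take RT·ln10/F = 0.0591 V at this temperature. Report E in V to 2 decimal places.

+0.09 V

The Cu²⁺/Cu couple has the more positive E°, so it is the cathode; Sn⁴⁺/Sn²⁺ is the anode.
E°cell = +0.33 − (+0.15) = +0.18 V, with n = 2 electrons transferred.
Balancing gives Cu^2+(aq) + Sn^2+(aq) → Cu(s) + Sn^4+(aq); hence Q = [Sn^4+(aq)] / ([Cu^2+(aq)]·[Sn^2+(aq)]) = 1.16×10^3 (log Q = 3.064).
E = E° − (0.0591/n)·log Q = +0.18 − (0.0591/2)(3.064) = +0.09 V.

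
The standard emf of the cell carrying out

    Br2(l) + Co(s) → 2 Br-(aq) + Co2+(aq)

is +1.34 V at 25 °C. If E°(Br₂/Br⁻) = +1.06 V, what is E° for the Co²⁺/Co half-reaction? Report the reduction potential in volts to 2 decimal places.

In the reaction as written the Br₂/Br⁻ couple is reduced (cathode) and Co²⁺/Co is oxidized (anode), so E°cell = E°(Br₂/Br⁻) − E°(Co²⁺/Co).
E°(Co²⁺/Co) = E°(cathode) − E°cell = +1.06 − (+1.34) = −0.28 V.

−0.28 V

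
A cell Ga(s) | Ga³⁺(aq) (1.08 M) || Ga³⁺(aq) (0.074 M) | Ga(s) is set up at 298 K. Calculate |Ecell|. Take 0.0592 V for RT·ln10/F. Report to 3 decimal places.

0.023 V

For a concentration cell E°cell = 0, since both electrodes use the same couple.
The compartment with the higher Ga³⁺(aq) concentration (1.08 M) acts as the cathode; ions are reduced there and produced at the dilute (0.074 M) anode.
With n = 3, Ecell = −(0.0592/3)·log([dilute]/[conc]) = −(0.0592/3)·log(0.074/1.08) = +0.023 V.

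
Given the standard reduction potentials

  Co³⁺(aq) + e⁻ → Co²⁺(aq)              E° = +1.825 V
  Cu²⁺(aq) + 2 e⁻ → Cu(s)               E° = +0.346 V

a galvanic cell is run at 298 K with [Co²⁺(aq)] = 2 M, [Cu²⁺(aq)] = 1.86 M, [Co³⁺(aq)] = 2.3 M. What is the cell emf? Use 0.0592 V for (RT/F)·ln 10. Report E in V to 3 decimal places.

+1.475 V

The Co³⁺/Co²⁺ couple has the more positive E°, so it is the cathode; Cu²⁺/Cu is the anode.
E°cell = +1.825 − (+0.346) = +1.479 V, with n = 2 electrons transferred.
The balanced reaction is 2 Co³⁺(aq) + Cu(s) → 2 Co²⁺(aq) + Cu²⁺(aq), so Q = ([Co²⁺(aq)]^2·[Cu²⁺(aq)]) / [Co³⁺(aq)]^2 = 1.41 and log Q = 0.148.
Applying E = E° − (RT ln10/nF)·log Q gives +1.479 − (0.0592/2)(0.148) = +1.475 V.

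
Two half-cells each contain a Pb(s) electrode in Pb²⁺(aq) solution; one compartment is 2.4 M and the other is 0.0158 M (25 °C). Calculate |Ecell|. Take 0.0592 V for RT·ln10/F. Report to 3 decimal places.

0.065 V

For a concentration cell E°cell = 0, since both electrodes use the same couple.
The compartment with the higher Pb²⁺(aq) concentration (2.4 M) acts as the cathode; ions are reduced there and produced at the dilute (0.0158 M) anode.
With n = 2, Ecell = −(0.0592/2)·log([dilute]/[conc]) = −(0.0592/2)·log(0.0158/2.4) = +0.065 V.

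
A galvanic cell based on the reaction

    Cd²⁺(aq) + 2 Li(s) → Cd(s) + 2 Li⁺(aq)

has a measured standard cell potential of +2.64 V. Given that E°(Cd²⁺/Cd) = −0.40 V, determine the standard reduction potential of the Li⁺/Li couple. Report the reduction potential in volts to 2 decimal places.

In the reaction as written the Cd²⁺/Cd couple is reduced (cathode) and Li⁺/Li is oxidized (anode), so E°cell = E°(Cd²⁺/Cd) − E°(Li⁺/Li).
E°(Li⁺/Li) = E°(cathode) − E°cell = −0.40 − (+2.64) = −3.04 V.

−3.04 V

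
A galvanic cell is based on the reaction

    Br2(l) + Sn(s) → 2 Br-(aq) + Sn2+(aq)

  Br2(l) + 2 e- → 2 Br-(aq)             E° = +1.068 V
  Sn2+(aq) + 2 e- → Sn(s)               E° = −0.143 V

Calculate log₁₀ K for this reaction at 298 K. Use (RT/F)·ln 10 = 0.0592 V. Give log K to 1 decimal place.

log K = 40.9

The Br₂/Br⁻ couple is reduced (cathode); E°cell = +1.068 − (−0.143) = +1.211 V with n = 2.
At equilibrium E = 0, so log K = nE°cell / 0.0592 = (2)(+1.211) / 0.0592 = 40.9.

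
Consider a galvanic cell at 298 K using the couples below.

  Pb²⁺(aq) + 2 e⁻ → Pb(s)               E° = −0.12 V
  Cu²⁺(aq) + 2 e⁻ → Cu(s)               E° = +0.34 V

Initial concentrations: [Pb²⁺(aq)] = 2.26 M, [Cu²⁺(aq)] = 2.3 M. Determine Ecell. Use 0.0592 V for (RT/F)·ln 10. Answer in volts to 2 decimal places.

+0.46 V

Cu²⁺/Cu is reduced (cathode, E° = +0.34 V) and Pb²⁺/Pb is oxidized (anode).
The standard potential is +0.34 − (−0.12) = +0.46 V and the balanced reaction transfers n = 2 electrons.
For the overall reaction Cu²⁺(aq) + Pb(s) → Cu(s) + Pb²⁺(aq), Q = [Pb²⁺(aq)] / [Cu²⁺(aq)] = 0.983, giving log Q = −0.008.
By the Nernst equation, E = +0.46 − (0.0592/2)·(−0.008) = +0.46 V.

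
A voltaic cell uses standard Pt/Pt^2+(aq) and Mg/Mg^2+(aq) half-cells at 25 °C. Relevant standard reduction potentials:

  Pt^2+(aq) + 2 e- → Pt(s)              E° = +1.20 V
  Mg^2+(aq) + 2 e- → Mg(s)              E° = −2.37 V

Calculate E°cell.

+3.57 V

Of the two couples in this cell, the one with the more positive reduction potential is reduced at the cathode: here that is Pt²⁺/Pt (+1.20 V); Mg²⁺/Mg (−2.37 V) is the anode.
E°cell = E°(cathode) − E°(anode) = +1.20 − (−2.37) = +3.57 V.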